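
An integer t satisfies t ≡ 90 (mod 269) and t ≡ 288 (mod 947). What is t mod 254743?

269⁻¹ mod 947: 269×602 ≡ 1 (mod 947), so 269⁻¹ ≡ 602.
t = 90 + 269×((288 − 90)×602 mod 947) = 90 + 269×821 = 220939.
Check: 220939 mod 269 = 90, 220939 mod 947 = 288. ✓

220939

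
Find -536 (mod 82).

-536 = -7*82 + 38, so -536 ≡ 38 (mod 82).

38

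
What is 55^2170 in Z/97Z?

89

2170 in binary is 100001111010, i.e. 2170 = 2048 + 64 + 32 + 16 + 8 + 2.
55^1 ≡ 55 (mod 97)
55^2 ≡ 55^2 = 3025 ≡ 18 (mod 97)
55^4 ≡ 18^2 = 324 ≡ 33 (mod 97)
55^8 ≡ 33^2 = 1089 ≡ 22 (mod 97)
55^16 ≡ 22^2 = 484 ≡ 96 (mod 97)
55^32 ≡ 96^2 = 9216 ≡ 1 (mod 97)
55^64 ≡ 1^2 = 1 (mod 97)
55^128 ≡ 1^2 = 1 (mod 97)
55^256 ≡ 1^2 = 1 (mod 97)
55^512 ≡ 1^2 = 1 (mod 97)
55^1024 ≡ 1^2 = 1 (mod 97)
55^2048 ≡ 1^2 = 1 (mod 97)
55^2170 = 55^2048 * 55^64 * 55^32 * 55^16 * 55^8 * 55^2 ≡ 1 * 1 * 1 * 96 * 22 * 18 (mod 97).
Accumulate the product:
1 * 1 = 1
1 * 1 = 1
1 * 96 = 96
96 * 22 = 2112 ≡ 75
75 * 18 = 1350 ≡ 89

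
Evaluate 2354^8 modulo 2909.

221

Compute successive squares:
2354^1 ≡ 2354 (mod 2909)
2354^2 ≡ 2354^2 = 5541316 ≡ 2580 (mod 2909)
2354^4 ≡ 2580^2 = 6656400 ≡ 608 (mod 2909)
2354^8 ≡ 608^2 = 369664 ≡ 221 (mod 2909)
So 2354^8 ≡ 221 (mod 2909).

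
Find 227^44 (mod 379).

332

Compute successive squares:
44 in binary is 101100, i.e. 44 = 32 + 8 + 4.
227^1 ≡ 227 (mod 379)
227^2 ≡ 227^2 = 51529 ≡ 364 (mod 379)
227^4 ≡ 364^2 = 132496 ≡ 225 (mod 379)
227^8 ≡ 225^2 = 50625 ≡ 218 (mod 379)
227^16 ≡ 218^2 = 47524 ≡ 149 (mod 379)
227^32 ≡ 149^2 = 22201 ≡ 219 (mod 379)
227^44 = 227^32 · 227^8 · 227^4 ≡ 219 · 218 · 225 (mod 379).
Accumulate the product:
219 · 218 = 47742 ≡ 367
367 · 225 = 82575 ≡ 332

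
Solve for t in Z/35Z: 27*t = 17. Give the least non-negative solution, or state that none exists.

11

gcd(27, 35) = 1, so a unique solution mod 35 exists.
27⁻¹ ≡ 13 (mod 35).
t ≡ 13*17 ≡ 11 (mod 35).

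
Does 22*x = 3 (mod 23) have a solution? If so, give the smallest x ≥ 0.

20

gcd(22, 23) = 1, so a unique solution mod 23 exists.
22⁻¹ ≡ 22 (mod 23).
x ≡ 22*3 ≡ 20 (mod 23).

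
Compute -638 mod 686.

-638 = -1·686 + 48, so -638 ≡ 48 (mod 686).

48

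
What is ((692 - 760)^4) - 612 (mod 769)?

257

692 - 760 = -68 ≡ 701 (mod 769)
(701)^4 ≡ 100 (mod 769)
100 - 612 = -512 ≡ 257 (mod 769)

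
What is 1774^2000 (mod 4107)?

Compute successive squares:
2000 in binary is 11111010000, i.e. 2000 = 1024 + 512 + 256 + 128 + 64 + 16.
1774^1 ≡ 1774 (mod 4107)
1774^2 ≡ 1774^2 = 3147076 ≡ 1114 (mod 4107)
1774^4 ≡ 1114^2 = 1240996 ≡ 682 (mod 4107)
1774^8 ≡ 682^2 = 465124 ≡ 1033 (mod 4107)
1774^16 ≡ 1033^2 = 1067089 ≡ 3376 (mod 4107)
1774^32 ≡ 3376^2 = 11397376 ≡ 451 (mod 4107)
1774^64 ≡ 451^2 = 203401 ≡ 2158 (mod 4107)
1774^128 ≡ 2158^2 = 4656964 ≡ 3733 (mod 4107)
1774^256 ≡ 3733^2 = 13935289 ≡ 238 (mod 4107)
1774^512 ≡ 238^2 = 56644 ≡ 3253 (mod 4107)
1774^1024 ≡ 3253^2 = 10582009 ≡ 2377 (mod 4107)
1774^2000 = 1774^1024 · 1774^512 · 1774^256 · 1774^128 · 1774^64 · 1774^16 ≡ 2377 · 3253 · 238 · 3733 · 2158 · 3376 (mod 4107).
Accumulate the product:
2377 · 3253 = 7732381 ≡ 3007
3007 · 238 = 715666 ≡ 1048
1048 · 3733 = 3912184 ≡ 2320
2320 · 2158 = 5006560 ≡ 127
127 · 3376 = 428752 ≡ 1624

1624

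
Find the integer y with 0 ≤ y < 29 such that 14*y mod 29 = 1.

27

Apply the Euclidean algorithm and back-substitute:
29 = 2·14 + 1
14 = 14·1 + 0
gcd(14, 29) = 1, so the inverse exists.
Back-substitute for 1:
1 = 1·29 − 2·14
So 14⁻¹ ≡ −2 ≡ 27 (mod 29).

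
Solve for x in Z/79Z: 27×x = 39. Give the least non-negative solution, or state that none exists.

19

gcd(27, 79) = 1, so a unique solution mod 79 exists.
27⁻¹ ≡ 41 (mod 79).
x ≡ 41×39 ≡ 19 (mod 79).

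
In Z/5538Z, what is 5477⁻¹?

1271

Apply the Euclidean algorithm and back-substitute:
5538 = 1·5477 + 61
5477 = 89·61 + 48
61 = 1·48 + 13
48 = 3·13 + 9
13 = 1·9 + 4
9 = 2·4 + 1
4 = 4·1 + 0
gcd(5477, 5538) = 1, so the inverse exists.
Bézout: 1 = −1257·5538 + 1271·5477.
So 5477⁻¹ ≡ 1271 (mod 5538).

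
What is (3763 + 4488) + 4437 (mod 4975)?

3763 + 4488 = 8251 ≡ 3276 (mod 4975)
3276 + 4437 = 7713 ≡ 2738 (mod 4975)

2738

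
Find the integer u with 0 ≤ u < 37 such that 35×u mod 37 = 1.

By the extended Euclidean algorithm:
37 = 1*35 + 2
35 = 17*2 + 1
2 = 2*1 + 0
gcd(35, 37) = 1, so the inverse exists.
Bézout: 1 = −17*37 + 18*35.
So 35⁻¹ ≡ 18 (mod 37).

18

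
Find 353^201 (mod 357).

By square-and-multiply:
201 in binary is 11001001, i.e. 201 = 128 + 64 + 8 + 1.
353^1 ≡ 353 (mod 357)
353^2 ≡ 353^2 = 124609 ≡ 16 (mod 357)
353^4 ≡ 16^2 = 256 (mod 357)
353^8 ≡ 256^2 = 65536 ≡ 205 (mod 357)
353^16 ≡ 205^2 = 42025 ≡ 256 (mod 357)
353^32 ≡ 256^2 = 65536 ≡ 205 (mod 357)
353^64 ≡ 205^2 = 42025 ≡ 256 (mod 357)
353^128 ≡ 256^2 = 65536 ≡ 205 (mod 357)
353^201 = 353^128 × 353^64 × 353^8 × 353^1 ≡ 205 × 256 × 205 × 353 (mod 357).
Accumulate the product:
205 × 256 = 52480 ≡ 1
1 × 205 = 205
205 × 353 = 72365 ≡ 251

251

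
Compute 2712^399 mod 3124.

Compute successive squares:
399 in binary is 110001111, i.e. 399 = 256 + 128 + 8 + 4 + 2 + 1.
2712^1 ≡ 2712 (mod 3124)
2712^2 ≡ 2712^2 = 7354944 ≡ 1048 (mod 3124)
2712^4 ≡ 1048^2 = 1098304 ≡ 1780 (mod 3124)
2712^8 ≡ 1780^2 = 3168400 ≡ 664 (mod 3124)
2712^16 ≡ 664^2 = 440896 ≡ 412 (mod 3124)
2712^32 ≡ 412^2 = 169744 ≡ 1048 (mod 3124)
2712^64 ≡ 1048^2 = 1098304 ≡ 1780 (mod 3124)
2712^128 ≡ 1780^2 = 3168400 ≡ 664 (mod 3124)
2712^256 ≡ 664^2 = 440896 ≡ 412 (mod 3124)
2712^399 = 2712^256 × 2712^128 × 2712^8 × 2712^4 × 2712^2 × 2712^1 ≡ 412 × 664 × 664 × 1780 × 1048 × 2712 (mod 3124).
Accumulate the product:
412 × 664 = 273568 ≡ 1780
1780 × 664 = 1181920 ≡ 1048
1048 × 1780 = 1865440 ≡ 412
412 × 1048 = 431776 ≡ 664
664 × 2712 = 1800768 ≡ 1344

1344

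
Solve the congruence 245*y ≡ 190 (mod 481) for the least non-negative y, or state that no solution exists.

gcd(245, 481) = 1, so a unique solution mod 481 exists.
245⁻¹ ≡ 214 (mod 481).
y ≡ 214*190 ≡ 256 (mod 481).

256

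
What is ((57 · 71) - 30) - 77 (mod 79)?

69

57 · 71 = 4047 ≡ 18 (mod 79)
18 - 30 = -12 ≡ 67 (mod 79)
67 - 77 = -10 ≡ 69 (mod 79)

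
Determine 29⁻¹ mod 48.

5

Apply the Euclidean algorithm and back-substitute:
48 = 1*29 + 19
29 = 1*19 + 10
19 = 1*10 + 9
10 = 1*9 + 1
9 = 9*1 + 0
gcd(29, 48) = 1, so the inverse exists.
Bézout: 1 = −3*48 + 5*29.
So 29⁻¹ ≡ 5 (mod 48).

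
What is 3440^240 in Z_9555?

Compute successive squares:
3440^1 ≡ 3440 (mod 9555)
3440^2 ≡ 3440^2 = 11833600 ≡ 4510 (mod 9555)
3440^4 ≡ 4510^2 = 20340100 ≡ 7060 (mod 9555)
3440^8 ≡ 7060^2 = 49843600 ≡ 4720 (mod 9555)
3440^16 ≡ 4720^2 = 22278400 ≡ 5695 (mod 9555)
3440^32 ≡ 5695^2 = 32433025 ≡ 3355 (mod 9555)
3440^64 ≡ 3355^2 = 11256025 ≡ 235 (mod 9555)
3440^128 ≡ 235^2 = 55225 ≡ 7450 (mod 9555)
3440^240 = 3440^128 × 3440^64 × 3440^32 × 3440^16 ≡ 7450 × 235 × 3355 × 5695 (mod 9555).
Accumulate the product:
7450 × 235 = 1750750 ≡ 2185
2185 × 3355 = 7330675 ≡ 1990
1990 × 5695 = 11333050 ≡ 820

820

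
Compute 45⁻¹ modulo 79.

79 = 1×45 + 34
45 = 1×34 + 11
34 = 3×11 + 1
11 = 11×1 + 0
gcd(45, 79) = 1, so the inverse exists.
Bézout: 1 = 4×79 − 7×45.
So 45⁻¹ ≡ −7 ≡ 72 (mod 79).

72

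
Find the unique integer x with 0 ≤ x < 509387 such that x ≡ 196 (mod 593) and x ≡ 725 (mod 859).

115831

593⁻¹ mod 859: 593×507 ≡ 1 (mod 859), so 593⁻¹ ≡ 507.
x = 196 + 593×((725 − 196)×507 mod 859) = 196 + 593×195 = 115831.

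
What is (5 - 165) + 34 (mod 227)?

5 - 165 = -160 ≡ 67 (mod 227)
67 + 34 = 101

101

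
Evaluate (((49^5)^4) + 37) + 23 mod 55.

6

(49)^5 ≡ 34 (mod 55)
(34)^4 ≡ 1 (mod 55)
1 + 37 = 38
38 + 23 = 61 ≡ 6 (mod 55)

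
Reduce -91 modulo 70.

49

-91 = -2×70 + 49, so -91 ≡ 49 (mod 70).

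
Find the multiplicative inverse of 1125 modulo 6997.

6997 = 6*1125 + 247
1125 = 4*247 + 137
247 = 1*137 + 110
137 = 1*110 + 27
110 = 4*27 + 2
27 = 13*2 + 1
2 = 2*1 + 0
gcd(1125, 6997) = 1, so the inverse exists.
Back-substitute for 1:
1 = 1*27 − 13*2
  = −13*110 + 53*27
  = 53*137 − 66*110
  = −66*247 + 119*137
  = 119*1125 − 542*247
  = −542*6997 + 3371*1125
So 1125⁻¹ ≡ 3371 (mod 6997).

3371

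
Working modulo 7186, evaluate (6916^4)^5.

(6916)^4 ≡ 3700 (mod 7186)
(3700)^5 ≡ 1076 (mod 7186)

1076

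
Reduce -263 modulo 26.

23

-263 = -11×26 + 23, so -263 ≡ 23 (mod 26).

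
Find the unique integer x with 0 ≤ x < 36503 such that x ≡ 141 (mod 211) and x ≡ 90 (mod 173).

33479

211⁻¹ mod 173: 211×41 ≡ 1 (mod 173), so 211⁻¹ ≡ 41.
x = 141 + 211×((90 − 141)×41 mod 173) = 141 + 211×158 = 33479.
Check: 33479 mod 211 = 141, 33479 mod 173 = 90. ✓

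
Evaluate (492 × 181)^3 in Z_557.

492 × 181 = 89052 ≡ 489 (mod 557)
(489)^3 ≡ 273 (mod 557)

273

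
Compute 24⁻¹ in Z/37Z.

17

By the extended Euclidean algorithm:
37 = 1*24 + 13
24 = 1*13 + 11
13 = 1*11 + 2
11 = 5*2 + 1
2 = 2*1 + 0
gcd(24, 37) = 1, so the inverse exists.
Back-substitute for 1:
1 = 1*11 − 5*2
  = −5*13 + 6*11
  = 6*24 − 11*13
  = −11*37 + 17*24
So 24⁻¹ ≡ 17 (mod 37).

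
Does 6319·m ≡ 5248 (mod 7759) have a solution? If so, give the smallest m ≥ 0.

1893

gcd(6319, 7759) = 1, so a unique solution mod 7759 exists.
6319⁻¹ ≡ 3012 (mod 7759).
m ≡ 3012·5248 ≡ 1893 (mod 7759).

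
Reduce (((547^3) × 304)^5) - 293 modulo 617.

174

(547)^3 ≡ 52 (mod 617)
52 × 304 = 15808 ≡ 383 (mod 617)
(383)^5 ≡ 467 (mod 617)
467 - 293 = 174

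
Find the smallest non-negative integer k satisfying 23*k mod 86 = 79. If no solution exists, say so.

67

gcd(23, 86) = 1, so a unique solution mod 86 exists.
23⁻¹ ≡ 15 (mod 86).
k ≡ 15*79 ≡ 67 (mod 86).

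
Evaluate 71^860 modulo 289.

21

By square-and-multiply:
860 in binary is 1101011100, i.e. 860 = 512 + 256 + 64 + 16 + 8 + 4.
71^1 ≡ 71 (mod 289)
71^2 ≡ 71^2 = 5041 ≡ 128 (mod 289)
71^4 ≡ 128^2 = 16384 ≡ 200 (mod 289)
71^8 ≡ 200^2 = 40000 ≡ 118 (mod 289)
71^16 ≡ 118^2 = 13924 ≡ 52 (mod 289)
71^32 ≡ 52^2 = 2704 ≡ 103 (mod 289)
71^64 ≡ 103^2 = 10609 ≡ 205 (mod 289)
71^128 ≡ 205^2 = 42025 ≡ 120 (mod 289)
71^256 ≡ 120^2 = 14400 ≡ 239 (mod 289)
71^512 ≡ 239^2 = 57121 ≡ 188 (mod 289)
71^860 = 71^512 × 71^256 × 71^64 × 71^16 × 71^8 × 71^4 ≡ 188 × 239 × 205 × 52 × 118 × 200 (mod 289).
Accumulate the product:
188 × 239 = 44932 ≡ 137
137 × 205 = 28085 ≡ 52
52 × 52 = 2704 ≡ 103
103 × 118 = 12154 ≡ 16
16 × 200 = 3200 ≡ 21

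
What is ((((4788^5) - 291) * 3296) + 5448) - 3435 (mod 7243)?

(4788)^5 ≡ 7090 (mod 7243)
7090 - 291 = 6799
6799 * 3296 = 22409504 ≡ 6905 (mod 7243)
6905 + 5448 = 12353 ≡ 5110 (mod 7243)
5110 - 3435 = 1675

1675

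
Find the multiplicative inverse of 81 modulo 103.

103 = 1·81 + 22
81 = 3·22 + 15
22 = 1·15 + 7
15 = 2·7 + 1
7 = 7·1 + 0
gcd(81, 103) = 1, so the inverse exists.
Bézout: 1 = −11·103 + 14·81.
So 81⁻¹ ≡ 14 (mod 103).

14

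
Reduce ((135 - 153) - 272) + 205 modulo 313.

135 - 153 = -18 ≡ 295 (mod 313)
295 - 272 = 23
23 + 205 = 228

228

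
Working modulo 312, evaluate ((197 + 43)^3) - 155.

197 + 43 = 240
(240)^3 ≡ 216 (mod 312)
216 - 155 = 61

61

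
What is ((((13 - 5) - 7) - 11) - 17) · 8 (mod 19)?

12

13 - 5 = 8
8 - 7 = 1
1 - 11 = -10 ≡ 9 (mod 19)
9 - 17 = -8 ≡ 11 (mod 19)
11 · 8 = 88 ≡ 12 (mod 19)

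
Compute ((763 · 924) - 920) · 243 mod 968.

763 · 924 = 705012 ≡ 308 (mod 968)
308 - 920 = -612 ≡ 356 (mod 968)
356 · 243 = 86508 ≡ 356 (mod 968)

356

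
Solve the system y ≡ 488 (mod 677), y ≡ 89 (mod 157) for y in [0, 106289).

70896

677⁻¹ mod 157: 677×141 ≡ 1 (mod 157), so 677⁻¹ ≡ 141.
y = 488 + 677×((89 − 488)×141 mod 157) = 488 + 677×104 = 70896.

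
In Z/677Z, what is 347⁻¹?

By the extended Euclidean algorithm:
677 = 1×347 + 330
347 = 1×330 + 17
330 = 19×17 + 7
17 = 2×7 + 3
7 = 2×3 + 1
3 = 3×1 + 0
gcd(347, 677) = 1, so the inverse exists.
Bézout: 1 = 102×677 − 199×347.
So 347⁻¹ ≡ −199 ≡ 478 (mod 677).

478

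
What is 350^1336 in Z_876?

256

Using repeated squaring:
1336 in binary is 10100111000, i.e. 1336 = 1024 + 256 + 32 + 16 + 8.
350^1 ≡ 350 (mod 876)
350^2 ≡ 350^2 = 122500 ≡ 736 (mod 876)
350^4 ≡ 736^2 = 541696 ≡ 328 (mod 876)
350^8 ≡ 328^2 = 107584 ≡ 712 (mod 876)
350^16 ≡ 712^2 = 506944 ≡ 616 (mod 876)
350^32 ≡ 616^2 = 379456 ≡ 148 (mod 876)
350^64 ≡ 148^2 = 21904 ≡ 4 (mod 876)
350^128 ≡ 4^2 = 16 (mod 876)
350^256 ≡ 16^2 = 256 (mod 876)
350^512 ≡ 256^2 = 65536 ≡ 712 (mod 876)
350^1024 ≡ 712^2 = 506944 ≡ 616 (mod 876)
350^1336 = 350^1024 × 350^256 × 350^32 × 350^16 × 350^8 ≡ 616 × 256 × 148 × 616 × 712 (mod 876).
Accumulate the product:
616 × 256 = 157696 ≡ 16
16 × 148 = 2368 ≡ 616
616 × 616 = 379456 ≡ 148
148 × 712 = 105376 ≡ 256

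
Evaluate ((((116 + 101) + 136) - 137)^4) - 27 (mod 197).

116 + 101 = 217 ≡ 20 (mod 197)
20 + 136 = 156
156 - 137 = 19
(19)^4 ≡ 104 (mod 197)
104 - 27 = 77

77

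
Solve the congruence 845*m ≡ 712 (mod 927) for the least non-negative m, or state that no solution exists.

647

gcd(845, 927) = 1, so a unique solution mod 927 exists.
845⁻¹ ≡ 260 (mod 927).
m ≡ 260*712 ≡ 647 (mod 927).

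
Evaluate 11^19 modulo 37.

11

11^1 ≡ 11 (mod 37)
11^2 ≡ 11^2 = 121 ≡ 10 (mod 37)
11^4 ≡ 10^2 = 100 ≡ 26 (mod 37)
11^8 ≡ 26^2 = 676 ≡ 10 (mod 37)
11^16 ≡ 10^2 = 100 ≡ 26 (mod 37)
11^19 = 11^16 · 11^2 · 11^1 ≡ 26 · 10 · 11 (mod 37).
Accumulate the product:
26 · 10 = 260 ≡ 1
1 · 11 = 11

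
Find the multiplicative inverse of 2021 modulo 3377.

909

Run the extended Euclidean algorithm:
3377 = 1×2021 + 1356
2021 = 1×1356 + 665
1356 = 2×665 + 26
665 = 25×26 + 15
26 = 1×15 + 11
15 = 1×11 + 4
11 = 2×4 + 3
4 = 1×3 + 1
3 = 3×1 + 0
gcd(2021, 3377) = 1, so the inverse exists.
Bézout: 1 = −544×3377 + 909×2021.
So 2021⁻¹ ≡ 909 (mod 3377).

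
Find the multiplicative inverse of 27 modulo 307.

91

Run the extended Euclidean algorithm:
307 = 11×27 + 10
27 = 2×10 + 7
10 = 1×7 + 3
7 = 2×3 + 1
3 = 3×1 + 0
gcd(27, 307) = 1, so the inverse exists.
Bézout: 1 = −8×307 + 91×27.
So 27⁻¹ ≡ 91 (mod 307).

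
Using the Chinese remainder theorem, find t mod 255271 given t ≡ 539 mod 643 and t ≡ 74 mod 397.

21115

643⁻¹ mod 397: 643×163 ≡ 1 (mod 397), so 643⁻¹ ≡ 163.
t = 539 + 643×((74 − 539)×163 mod 397) = 539 + 643×32 = 21115.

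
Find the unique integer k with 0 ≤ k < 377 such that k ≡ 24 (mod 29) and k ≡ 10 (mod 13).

140

29⁻¹ mod 13: 29·9 ≡ 1 (mod 13), so 29⁻¹ ≡ 9.
k = 24 + 29·((10 − 24)·9 mod 13) = 24 + 29·4 = 140.
Check: 140 mod 29 = 24, 140 mod 13 = 10. ✓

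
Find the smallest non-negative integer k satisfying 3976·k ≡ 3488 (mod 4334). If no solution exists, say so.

75

gcd(3976, 4334) = 2, and 2 | 3488, so solutions exist.
Divide through by 2: 1988·k = 1744 (mod 2167).
1988⁻¹ ≡ 799 (mod 2167).
k ≡ 799·1744 ≡ 75 (mod 2167).
The smallest non-negative solution is k = 75.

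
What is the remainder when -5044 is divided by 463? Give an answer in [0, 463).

49

-5044 = -11*463 + 49, so -5044 ≡ 49 (mod 463).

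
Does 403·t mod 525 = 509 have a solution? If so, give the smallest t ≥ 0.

353

gcd(403, 525) = 1, so a unique solution mod 525 exists.
403⁻¹ ≡ 142 (mod 525).
t ≡ 142·509 ≡ 353 (mod 525).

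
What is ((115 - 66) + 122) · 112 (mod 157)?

115 - 66 = 49
49 + 122 = 171 ≡ 14 (mod 157)
14 · 112 = 1568 ≡ 155 (mod 157)

155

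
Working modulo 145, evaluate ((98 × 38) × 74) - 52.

24

98 × 38 = 3724 ≡ 99 (mod 145)
99 × 74 = 7326 ≡ 76 (mod 145)
76 - 52 = 24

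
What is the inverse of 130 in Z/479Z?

Apply the Euclidean algorithm and back-substitute:
479 = 3*130 + 89
130 = 1*89 + 41
89 = 2*41 + 7
41 = 5*7 + 6
7 = 1*6 + 1
6 = 6*1 + 0
gcd(130, 479) = 1, so the inverse exists.
Back-substitute for 1:
1 = 1*7 − 1*6
  = −1*41 + 6*7
  = 6*89 − 13*41
  = −13*130 + 19*89
  = 19*479 − 70*130
So 130⁻¹ ≡ −70 ≡ 409 (mod 479).

409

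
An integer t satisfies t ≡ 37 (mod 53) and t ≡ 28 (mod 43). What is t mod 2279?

53⁻¹ mod 43: 53×13 ≡ 1 (mod 43), so 53⁻¹ ≡ 13.
t = 37 + 53×((28 − 37)×13 mod 43) = 37 + 53×12 = 673.

673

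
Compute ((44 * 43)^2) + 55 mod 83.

44 * 43 = 1892 ≡ 66 (mod 83)
(66)^2 ≡ 40 (mod 83)
40 + 55 = 95 ≡ 12 (mod 83)

12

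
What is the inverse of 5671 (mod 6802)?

6802 = 1·5671 + 1131
5671 = 5·1131 + 16
1131 = 70·16 + 11
16 = 1·11 + 5
11 = 2·5 + 1
5 = 5·1 + 0
gcd(5671, 6802) = 1, so the inverse exists.
Back-substitute for 1:
1 = 1·11 − 2·5
  = −2·16 + 3·11
  = 3·1131 − 212·16
  = −212·5671 + 1063·1131
  = 1063·6802 − 1275·5671
So 5671⁻¹ ≡ −1275 ≡ 5527 (mod 6802).

5527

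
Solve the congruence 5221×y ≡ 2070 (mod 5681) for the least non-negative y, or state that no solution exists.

119

gcd(5221, 5681) = 23, and 23 | 2070, so solutions exist.
Divide through by 23: 227×y ≡ 90 (mod 247).
227⁻¹ ≡ 37 (mod 247).
y ≡ 37×90 ≡ 119 (mod 247).
The smallest non-negative solution is y = 119.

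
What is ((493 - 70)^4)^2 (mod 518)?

303

493 - 70 = 423
(423)^4 ≡ 305 (mod 518)
(305)^2 ≡ 303 (mod 518)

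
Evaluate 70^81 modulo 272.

240

Using repeated squaring:
81 in binary is 1010001, i.e. 81 = 64 + 16 + 1.
70^1 ≡ 70 (mod 272)
70^2 ≡ 70^2 = 4900 ≡ 4 (mod 272)
70^4 ≡ 4^2 = 16 (mod 272)
70^8 ≡ 16^2 = 256 (mod 272)
70^16 ≡ 256^2 = 65536 ≡ 256 (mod 272)
70^32 ≡ 256^2 = 65536 ≡ 256 (mod 272)
70^64 ≡ 256^2 = 65536 ≡ 256 (mod 272)
70^81 = 70^64 · 70^16 · 70^1 ≡ 256 · 256 · 70 (mod 272).
Accumulate the product:
256 · 256 = 65536 ≡ 256
256 · 70 = 17920 ≡ 240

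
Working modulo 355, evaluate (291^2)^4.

(291)^2 ≡ 191 (mod 355)
(191)^4 ≡ 311 (mod 355)

311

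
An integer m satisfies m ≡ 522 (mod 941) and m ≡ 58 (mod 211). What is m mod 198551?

941⁻¹ mod 211: 941·124 ≡ 1 (mod 211), so 941⁻¹ ≡ 124.
m = 522 + 941·((58 − 522)·124 mod 211) = 522 + 941·67 = 63569.
Check: 63569 mod 941 = 522, 63569 mod 211 = 58. ✓

63569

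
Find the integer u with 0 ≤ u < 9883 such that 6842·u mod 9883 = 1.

9870

9883 = 1·6842 + 3041
6842 = 2·3041 + 760
3041 = 4·760 + 1
760 = 760·1 + 0
gcd(6842, 9883) = 1, so the inverse exists.
Back-substitute for 1:
1 = 1·3041 − 4·760
  = −4·6842 + 9·3041
  = 9·9883 − 13·6842
So 6842⁻¹ ≡ −13 ≡ 9870 (mod 9883).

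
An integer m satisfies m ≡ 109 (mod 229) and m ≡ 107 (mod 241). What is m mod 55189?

229⁻¹ mod 241: 229×20 ≡ 1 (mod 241), so 229⁻¹ ≡ 20.
m = 109 + 229×((107 − 109)×20 mod 241) = 109 + 229×201 = 46138.

46138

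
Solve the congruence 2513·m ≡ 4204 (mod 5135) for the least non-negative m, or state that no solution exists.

3833

gcd(2513, 5135) = 1, so a unique solution mod 5135 exists.
2513⁻¹ ≡ 4287 (mod 5135).
m ≡ 4287·4204 ≡ 3833 (mod 5135).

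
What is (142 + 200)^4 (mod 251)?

142 + 200 = 342 ≡ 91 (mod 251)
(91)^4 ≡ 4 (mod 251)

4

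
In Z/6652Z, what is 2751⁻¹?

295

Apply the Euclidean algorithm and back-substitute:
6652 = 2×2751 + 1150
2751 = 2×1150 + 451
1150 = 2×451 + 248
451 = 1×248 + 203
248 = 1×203 + 45
203 = 4×45 + 23
45 = 1×23 + 22
23 = 1×22 + 1
22 = 22×1 + 0
gcd(2751, 6652) = 1, so the inverse exists.
Bézout: 1 = −122×6652 + 295×2751.
So 2751⁻¹ ≡ 295 (mod 6652).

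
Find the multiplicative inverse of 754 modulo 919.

Apply the Euclidean algorithm and back-substitute:
919 = 1·754 + 165
754 = 4·165 + 94
165 = 1·94 + 71
94 = 1·71 + 23
71 = 3·23 + 2
23 = 11·2 + 1
2 = 2·1 + 0
gcd(754, 919) = 1, so the inverse exists.
Back-substitute for 1:
1 = 1·23 − 11·2
  = −11·71 + 34·23
  = 34·94 − 45·71
  = −45·165 + 79·94
  = 79·754 − 361·165
  = −361·919 + 440·754
So 754⁻¹ ≡ 440 (mod 919).

440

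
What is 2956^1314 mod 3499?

3065

Using repeated squaring:
2956^1 ≡ 2956 (mod 3499)
2956^2 ≡ 2956^2 = 8737936 ≡ 933 (mod 3499)
2956^4 ≡ 933^2 = 870489 ≡ 2737 (mod 3499)
2956^8 ≡ 2737^2 = 7491169 ≡ 3309 (mod 3499)
2956^16 ≡ 3309^2 = 10949481 ≡ 1110 (mod 3499)
2956^32 ≡ 1110^2 = 1232100 ≡ 452 (mod 3499)
2956^64 ≡ 452^2 = 204304 ≡ 1362 (mod 3499)
2956^128 ≡ 1362^2 = 1855044 ≡ 574 (mod 3499)
2956^256 ≡ 574^2 = 329476 ≡ 570 (mod 3499)
2956^512 ≡ 570^2 = 324900 ≡ 2992 (mod 3499)
2956^1024 ≡ 2992^2 = 8952064 ≡ 1622 (mod 3499)
2956^1314 = 2956^1024 · 2956^256 · 2956^32 · 2956^2 ≡ 1622 · 570 · 452 · 933 (mod 3499).
Accumulate the product:
1622 · 570 = 924540 ≡ 804
804 · 452 = 363408 ≡ 3011
3011 · 933 = 2809263 ≡ 3065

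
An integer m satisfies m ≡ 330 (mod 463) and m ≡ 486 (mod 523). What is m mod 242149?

47556

463⁻¹ mod 523: 463·61 ≡ 1 (mod 523), so 463⁻¹ ≡ 61.
m = 330 + 463·((486 − 330)·61 mod 523) = 330 + 463·102 = 47556.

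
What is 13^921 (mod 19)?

12

921 in binary is 1110011001, i.e. 921 = 512 + 256 + 128 + 16 + 8 + 1.
13^1 ≡ 13 (mod 19)
13^2 ≡ 13^2 = 169 ≡ 17 (mod 19)
13^4 ≡ 17^2 = 289 ≡ 4 (mod 19)
13^8 ≡ 4^2 = 16 (mod 19)
13^16 ≡ 16^2 = 256 ≡ 9 (mod 19)
13^32 ≡ 9^2 = 81 ≡ 5 (mod 19)
13^64 ≡ 5^2 = 25 ≡ 6 (mod 19)
13^128 ≡ 6^2 = 36 ≡ 17 (mod 19)
13^256 ≡ 17^2 = 289 ≡ 4 (mod 19)
13^512 ≡ 4^2 = 16 (mod 19)
13^921 = 13^512 * 13^256 * 13^128 * 13^16 * 13^8 * 13^1 ≡ 16 * 4 * 17 * 9 * 16 * 13 (mod 19).
Accumulate the product:
16 * 4 = 64 ≡ 7
7 * 17 = 119 ≡ 5
5 * 9 = 45 ≡ 7
7 * 16 = 112 ≡ 17
17 * 13 = 221 ≡ 12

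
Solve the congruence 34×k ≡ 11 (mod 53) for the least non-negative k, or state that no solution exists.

5

gcd(34, 53) = 1, so a unique solution mod 53 exists.
34⁻¹ ≡ 39 (mod 53).
k ≡ 39×11 ≡ 5 (mod 53).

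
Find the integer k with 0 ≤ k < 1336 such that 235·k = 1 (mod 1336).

307

Run the extended Euclidean algorithm:
1336 = 5·235 + 161
235 = 1·161 + 74
161 = 2·74 + 13
74 = 5·13 + 9
13 = 1·9 + 4
9 = 2·4 + 1
4 = 4·1 + 0
gcd(235, 1336) = 1, so the inverse exists.
Bézout: 1 = −54·1336 + 307·235.
So 235⁻¹ ≡ 307 (mod 1336).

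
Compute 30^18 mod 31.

1

Compute successive squares:
18 in binary is 10010, i.e. 18 = 16 + 2.
30^1 ≡ 30 (mod 31)
30^2 ≡ 30^2 = 900 ≡ 1 (mod 31)
30^4 ≡ 1^2 = 1 (mod 31)
30^8 ≡ 1^2 = 1 (mod 31)
30^16 ≡ 1^2 = 1 (mod 31)
30^18 = 30^16 · 30^2 ≡ 1 · 1 (mod 31).
1 · 1 = 1 ≡ 1 (mod 31).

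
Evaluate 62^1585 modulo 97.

62^1 ≡ 62 (mod 97)
62^2 ≡ 62^2 = 3844 ≡ 61 (mod 97)
62^4 ≡ 61^2 = 3721 ≡ 35 (mod 97)
62^8 ≡ 35^2 = 1225 ≡ 61 (mod 97)
62^16 ≡ 61^2 = 3721 ≡ 35 (mod 97)
62^32 ≡ 35^2 = 1225 ≡ 61 (mod 97)
62^64 ≡ 61^2 = 3721 ≡ 35 (mod 97)
62^128 ≡ 35^2 = 1225 ≡ 61 (mod 97)
62^256 ≡ 61^2 = 3721 ≡ 35 (mod 97)
62^512 ≡ 35^2 = 1225 ≡ 61 (mod 97)
62^1024 ≡ 61^2 = 3721 ≡ 35 (mod 97)
62^1585 = 62^1024 * 62^512 * 62^32 * 62^16 * 62^1 ≡ 35 * 61 * 61 * 35 * 62 (mod 97).
Accumulate the product:
35 * 61 = 2135 ≡ 1
1 * 61 = 61
61 * 35 = 2135 ≡ 1
1 * 62 = 62

62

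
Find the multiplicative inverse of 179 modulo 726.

653

Run the extended Euclidean algorithm:
726 = 4×179 + 10
179 = 17×10 + 9
10 = 1×9 + 1
9 = 9×1 + 0
gcd(179, 726) = 1, so the inverse exists.
Back-substitute for 1:
1 = 1×10 − 1×9
  = −1×179 + 18×10
  = 18×726 − 73×179
So 179⁻¹ ≡ −73 ≡ 653 (mod 726).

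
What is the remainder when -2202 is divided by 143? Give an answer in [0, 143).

86

-2202 = -16·143 + 86, so -2202 ≡ 86 (mod 143).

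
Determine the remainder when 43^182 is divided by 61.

19

Using repeated squaring:
43^1 ≡ 43 (mod 61)
43^2 ≡ 43^2 = 1849 ≡ 19 (mod 61)
43^4 ≡ 19^2 = 361 ≡ 56 (mod 61)
43^8 ≡ 56^2 = 3136 ≡ 25 (mod 61)
43^16 ≡ 25^2 = 625 ≡ 15 (mod 61)
43^32 ≡ 15^2 = 225 ≡ 42 (mod 61)
43^64 ≡ 42^2 = 1764 ≡ 56 (mod 61)
43^128 ≡ 56^2 = 3136 ≡ 25 (mod 61)
43^182 = 43^128 * 43^32 * 43^16 * 43^4 * 43^2 ≡ 25 * 42 * 15 * 56 * 19 (mod 61).
Accumulate the product:
25 * 42 = 1050 ≡ 13
13 * 15 = 195 ≡ 12
12 * 56 = 672 ≡ 1
1 * 19 = 19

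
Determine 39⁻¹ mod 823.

612

By the extended Euclidean algorithm:
823 = 21·39 + 4
39 = 9·4 + 3
4 = 1·3 + 1
3 = 3·1 + 0
gcd(39, 823) = 1, so the inverse exists.
Back-substitute for 1:
1 = 1·4 − 1·3
  = −1·39 + 10·4
  = 10·823 − 211·39
So 39⁻¹ ≡ −211 ≡ 612 (mod 823).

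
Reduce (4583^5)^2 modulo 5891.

(4583)^5 ≡ 1228 (mod 5891)
(1228)^2 ≡ 5779 (mod 5891)

5779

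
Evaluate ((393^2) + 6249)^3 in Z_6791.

(393)^2 ≡ 5047 (mod 6791)
5047 + 6249 = 11296 ≡ 4505 (mod 6791)
(4505)^3 ≡ 682 (mod 6791)

682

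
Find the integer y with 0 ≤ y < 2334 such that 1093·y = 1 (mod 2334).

205

2334 = 2*1093 + 148
1093 = 7*148 + 57
148 = 2*57 + 34
57 = 1*34 + 23
34 = 1*23 + 11
23 = 2*11 + 1
11 = 11*1 + 0
gcd(1093, 2334) = 1, so the inverse exists.
Bézout: 1 = −96*2334 + 205*1093.
So 1093⁻¹ ≡ 205 (mod 2334).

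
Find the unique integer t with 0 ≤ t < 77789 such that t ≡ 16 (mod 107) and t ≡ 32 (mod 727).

71278

107⁻¹ mod 727: 107×496 ≡ 1 (mod 727), so 107⁻¹ ≡ 496.
t = 16 + 107×((32 − 16)×496 mod 727) = 16 + 107×666 = 71278.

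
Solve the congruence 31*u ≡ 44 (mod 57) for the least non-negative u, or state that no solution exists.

gcd(31, 57) = 1, so a unique solution mod 57 exists.
31⁻¹ ≡ 46 (mod 57).
u ≡ 46*44 ≡ 29 (mod 57).

29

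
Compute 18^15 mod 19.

18

Compute successive squares:
15 in binary is 1111, i.e. 15 = 8 + 4 + 2 + 1.
18^1 ≡ 18 (mod 19)
18^2 ≡ 18^2 = 324 ≡ 1 (mod 19)
18^4 ≡ 1^2 = 1 (mod 19)
18^8 ≡ 1^2 = 1 (mod 19)
18^15 = 18^8 · 18^4 · 18^2 · 18^1 ≡ 1 · 1 · 1 · 18 (mod 19).
Accumulate the product:
1 · 1 = 1
1 · 1 = 1
1 · 18 = 18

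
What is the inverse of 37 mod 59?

8

59 = 1·37 + 22
37 = 1·22 + 15
22 = 1·15 + 7
15 = 2·7 + 1
7 = 7·1 + 0
gcd(37, 59) = 1, so the inverse exists.
Bézout: 1 = −5·59 + 8·37.
So 37⁻¹ ≡ 8 (mod 59).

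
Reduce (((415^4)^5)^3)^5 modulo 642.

(415)^4 ≡ 313 (mod 642)
(313)^5 ≡ 295 (mod 642)
(295)^3 ≡ 79 (mod 642)
(79)^5 ≡ 475 (mod 642)

475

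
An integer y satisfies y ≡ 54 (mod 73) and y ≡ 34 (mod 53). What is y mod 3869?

73⁻¹ mod 53: 73×8 ≡ 1 (mod 53), so 73⁻¹ ≡ 8.
y = 54 + 73×((34 − 54)×8 mod 53) = 54 + 73×52 = 3850.

3850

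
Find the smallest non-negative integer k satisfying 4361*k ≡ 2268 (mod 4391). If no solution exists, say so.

2559

gcd(4361, 4391) = 1, so a unique solution mod 4391 exists.
4361⁻¹ ≡ 1610 (mod 4391).
k ≡ 1610*2268 ≡ 2559 (mod 4391).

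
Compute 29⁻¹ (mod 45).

14

Apply the Euclidean algorithm and back-substitute:
45 = 1*29 + 16
29 = 1*16 + 13
16 = 1*13 + 3
13 = 4*3 + 1
3 = 3*1 + 0
gcd(29, 45) = 1, so the inverse exists.
Back-substitute for 1:
1 = 1*13 − 4*3
  = −4*16 + 5*13
  = 5*29 − 9*16
  = −9*45 + 14*29
So 29⁻¹ ≡ 14 (mod 45).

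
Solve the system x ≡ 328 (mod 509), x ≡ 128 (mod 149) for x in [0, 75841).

8472

509⁻¹ mod 149: 509×137 ≡ 1 (mod 149), so 509⁻¹ ≡ 137.
x = 328 + 509×((128 − 328)×137 mod 149) = 328 + 509×16 = 8472.
Check: 8472 mod 509 = 328, 8472 mod 149 = 128. ✓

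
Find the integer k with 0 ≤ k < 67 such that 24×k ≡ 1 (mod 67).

14

67 = 2·24 + 19
24 = 1·19 + 5
19 = 3·5 + 4
5 = 1·4 + 1
4 = 4·1 + 0
gcd(24, 67) = 1, so the inverse exists.
Bézout: 1 = −5·67 + 14·24.
So 24⁻¹ ≡ 14 (mod 67).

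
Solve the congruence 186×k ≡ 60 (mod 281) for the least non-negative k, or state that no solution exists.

236

gcd(186, 281) = 1, so a unique solution mod 281 exists.
186⁻¹ ≡ 210 (mod 281).
k ≡ 210×60 ≡ 236 (mod 281).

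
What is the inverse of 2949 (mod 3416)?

3021

Run the extended Euclidean algorithm:
3416 = 1×2949 + 467
2949 = 6×467 + 147
467 = 3×147 + 26
147 = 5×26 + 17
26 = 1×17 + 9
17 = 1×9 + 8
9 = 1×8 + 1
8 = 8×1 + 0
gcd(2949, 3416) = 1, so the inverse exists.
Bézout: 1 = 341×3416 − 395×2949.
So 2949⁻¹ ≡ −395 ≡ 3021 (mod 3416).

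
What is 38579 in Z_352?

211

38579 = 109·352 + 211, so 38579 ≡ 211 (mod 352).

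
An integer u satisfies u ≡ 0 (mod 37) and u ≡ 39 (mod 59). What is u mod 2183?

629

37⁻¹ mod 59: 37·8 ≡ 1 (mod 59), so 37⁻¹ ≡ 8.
u = 0 + 37·((39 − 0)·8 mod 59) = 0 + 37·17 = 629.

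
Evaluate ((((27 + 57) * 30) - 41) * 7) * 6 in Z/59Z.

27 + 57 = 84 ≡ 25 (mod 59)
25 * 30 = 750 ≡ 42 (mod 59)
42 - 41 = 1
1 * 7 = 7
7 * 6 = 42

42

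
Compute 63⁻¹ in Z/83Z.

Apply the Euclidean algorithm and back-substitute:
83 = 1×63 + 20
63 = 3×20 + 3
20 = 6×3 + 2
3 = 1×2 + 1
2 = 2×1 + 0
gcd(63, 83) = 1, so the inverse exists.
Bézout: 1 = −22×83 + 29×63.
So 63⁻¹ ≡ 29 (mod 83).

29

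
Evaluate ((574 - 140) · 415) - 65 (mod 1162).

574 - 140 = 434
434 · 415 = 180110 ≡ 0 (mod 1162)
0 - 65 = -65 ≡ 1097 (mod 1162)

1097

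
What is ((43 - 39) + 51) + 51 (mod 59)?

47

43 - 39 = 4
4 + 51 = 55
55 + 51 = 106 ≡ 47 (mod 59)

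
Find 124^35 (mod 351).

184

Using repeated squaring:
35 in binary is 100011, i.e. 35 = 32 + 2 + 1.
124^1 ≡ 124 (mod 351)
124^2 ≡ 124^2 = 15376 ≡ 283 (mod 351)
124^4 ≡ 283^2 = 80089 ≡ 61 (mod 351)
124^8 ≡ 61^2 = 3721 ≡ 211 (mod 351)
124^16 ≡ 211^2 = 44521 ≡ 295 (mod 351)
124^32 ≡ 295^2 = 87025 ≡ 328 (mod 351)
124^35 = 124^32 * 124^2 * 124^1 ≡ 328 * 283 * 124 (mod 351).
Accumulate the product:
328 * 283 = 92824 ≡ 160
160 * 124 = 19840 ≡ 184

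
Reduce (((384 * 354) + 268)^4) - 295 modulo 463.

384 * 354 = 135936 ≡ 277 (mod 463)
277 + 268 = 545 ≡ 82 (mod 463)
(82)^4 ≡ 226 (mod 463)
226 - 295 = -69 ≡ 394 (mod 463)

394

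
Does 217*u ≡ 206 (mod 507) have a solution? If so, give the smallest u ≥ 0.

293

gcd(217, 507) = 1, so a unique solution mod 507 exists.
217⁻¹ ≡ 250 (mod 507).
u ≡ 250*206 ≡ 293 (mod 507).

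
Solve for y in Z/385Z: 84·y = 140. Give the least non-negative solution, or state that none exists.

20

gcd(84, 385) = 7, and 7 | 140, so solutions exist.
Divide through by 7: 12·y ≡ 20 mod 55.
12⁻¹ ≡ 23 (mod 55).
y ≡ 23·20 ≡ 20 (mod 55).
The smallest non-negative solution is y = 20.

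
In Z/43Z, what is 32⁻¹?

By the extended Euclidean algorithm:
43 = 1·32 + 11
32 = 2·11 + 10
11 = 1·10 + 1
10 = 10·1 + 0
gcd(32, 43) = 1, so the inverse exists.
Back-substitute for 1:
1 = 1·11 − 1·10
  = −1·32 + 3·11
  = 3·43 − 4·32
So 32⁻¹ ≡ −4 ≡ 39 (mod 43).

39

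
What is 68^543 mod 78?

By square-and-multiply:
543 in binary is 1000011111, i.e. 543 = 512 + 16 + 8 + 4 + 2 + 1.
68^1 ≡ 68 (mod 78)
68^2 ≡ 68^2 = 4624 ≡ 22 (mod 78)
68^4 ≡ 22^2 = 484 ≡ 16 (mod 78)
68^8 ≡ 16^2 = 256 ≡ 22 (mod 78)
68^16 ≡ 22^2 = 484 ≡ 16 (mod 78)
68^32 ≡ 16^2 = 256 ≡ 22 (mod 78)
68^64 ≡ 22^2 = 484 ≡ 16 (mod 78)
68^128 ≡ 16^2 = 256 ≡ 22 (mod 78)
68^256 ≡ 22^2 = 484 ≡ 16 (mod 78)
68^512 ≡ 16^2 = 256 ≡ 22 (mod 78)
68^543 = 68^512 · 68^16 · 68^8 · 68^4 · 68^2 · 68^1 ≡ 22 · 16 · 22 · 16 · 22 · 68 (mod 78).
Accumulate the product:
22 · 16 = 352 ≡ 40
40 · 22 = 880 ≡ 22
22 · 16 = 352 ≡ 40
40 · 22 = 880 ≡ 22
22 · 68 = 1496 ≡ 14

14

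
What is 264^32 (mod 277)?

264^1 ≡ 264 (mod 277)
264^2 ≡ 264^2 = 69696 ≡ 169 (mod 277)
264^4 ≡ 169^2 = 28561 ≡ 30 (mod 277)
264^8 ≡ 30^2 = 900 ≡ 69 (mod 277)
264^16 ≡ 69^2 = 4761 ≡ 52 (mod 277)
264^32 ≡ 52^2 = 2704 ≡ 211 (mod 277)
So 264^32 ≡ 211 (mod 277).

211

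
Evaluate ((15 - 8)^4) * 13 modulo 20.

13

15 - 8 = 7
(7)^4 ≡ 1 (mod 20)
1 * 13 = 13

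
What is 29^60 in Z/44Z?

Compute successive squares:
60 in binary is 111100, i.e. 60 = 32 + 16 + 8 + 4.
29^1 ≡ 29 (mod 44)
29^2 ≡ 29^2 = 841 ≡ 5 (mod 44)
29^4 ≡ 5^2 = 25 (mod 44)
29^8 ≡ 25^2 = 625 ≡ 9 (mod 44)
29^16 ≡ 9^2 = 81 ≡ 37 (mod 44)
29^32 ≡ 37^2 = 1369 ≡ 5 (mod 44)
29^60 = 29^32 * 29^16 * 29^8 * 29^4 ≡ 5 * 37 * 9 * 25 (mod 44).
Accumulate the product:
5 * 37 = 185 ≡ 9
9 * 9 = 81 ≡ 37
37 * 25 = 925 ≡ 1

1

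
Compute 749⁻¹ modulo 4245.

4245 = 5×749 + 500
749 = 1×500 + 249
500 = 2×249 + 2
249 = 124×2 + 1
2 = 2×1 + 0
gcd(749, 4245) = 1, so the inverse exists.
Back-substitute for 1:
1 = 1×249 − 124×2
  = −124×500 + 249×249
  = 249×749 − 373×500
  = −373×4245 + 2114×749
So 749⁻¹ ≡ 2114 (mod 4245).

2114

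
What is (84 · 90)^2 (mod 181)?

135

84 · 90 = 7560 ≡ 139 (mod 181)
(139)^2 ≡ 135 (mod 181)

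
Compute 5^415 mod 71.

1

Using repeated squaring:
415 in binary is 110011111, i.e. 415 = 256 + 128 + 16 + 8 + 4 + 2 + 1.
5^1 ≡ 5 (mod 71)
5^2 ≡ 5^2 = 25 (mod 71)
5^4 ≡ 25^2 = 625 ≡ 57 (mod 71)
5^8 ≡ 57^2 = 3249 ≡ 54 (mod 71)
5^16 ≡ 54^2 = 2916 ≡ 5 (mod 71)
5^32 ≡ 5^2 = 25 (mod 71)
5^64 ≡ 25^2 = 625 ≡ 57 (mod 71)
5^128 ≡ 57^2 = 3249 ≡ 54 (mod 71)
5^256 ≡ 54^2 = 2916 ≡ 5 (mod 71)
5^415 = 5^256 × 5^128 × 5^16 × 5^8 × 5^4 × 5^2 × 5^1 ≡ 5 × 54 × 5 × 54 × 57 × 25 × 5 (mod 71).
Accumulate the product:
5 × 54 = 270 ≡ 57
57 × 5 = 285 ≡ 1
1 × 54 = 54
54 × 57 = 3078 ≡ 25
25 × 25 = 625 ≡ 57
57 × 5 = 285 ≡ 1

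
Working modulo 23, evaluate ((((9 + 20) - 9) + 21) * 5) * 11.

9 + 20 = 29 ≡ 6 (mod 23)
6 - 9 = -3 ≡ 20 (mod 23)
20 + 21 = 41 ≡ 18 (mod 23)
18 * 5 = 90 ≡ 21 (mod 23)
21 * 11 = 231 ≡ 1 (mod 23)

1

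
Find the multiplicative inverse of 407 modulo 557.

557 = 1×407 + 150
407 = 2×150 + 107
150 = 1×107 + 43
107 = 2×43 + 21
43 = 2×21 + 1
21 = 21×1 + 0
gcd(407, 557) = 1, so the inverse exists.
Bézout: 1 = 19×557 − 26×407.
So 407⁻¹ ≡ −26 ≡ 531 (mod 557).

531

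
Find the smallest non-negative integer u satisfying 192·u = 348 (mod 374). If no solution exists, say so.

107

gcd(192, 374) = 2, and 2 | 348, so solutions exist.
Divide through by 2: 96·u ≡ 174 mod 187.
96⁻¹ ≡ 150 (mod 187).
u ≡ 150·174 ≡ 107 (mod 187).
The smallest non-negative solution is u = 107.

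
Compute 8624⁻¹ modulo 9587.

8472

9587 = 1·8624 + 963
8624 = 8·963 + 920
963 = 1·920 + 43
920 = 21·43 + 17
43 = 2·17 + 9
17 = 1·9 + 8
9 = 1·8 + 1
8 = 8·1 + 0
gcd(8624, 9587) = 1, so the inverse exists.
Bézout: 1 = 1003·9587 − 1115·8624.
So 8624⁻¹ ≡ −1115 ≡ 8472 (mod 9587).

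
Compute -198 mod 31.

19

-198 = -7·31 + 19, so -198 ≡ 19 (mod 31).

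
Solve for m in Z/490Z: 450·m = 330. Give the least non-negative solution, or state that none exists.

4

gcd(450, 490) = 10, and 10 | 330, so solutions exist.
Divide through by 10: 45·m mod 49 = 33.
45⁻¹ ≡ 12 (mod 49).
m ≡ 12·33 ≡ 4 (mod 49).
The smallest non-negative solution is m = 4.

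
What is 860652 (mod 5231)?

2768

860652 = 164×5231 + 2768, so 860652 ≡ 2768 (mod 5231).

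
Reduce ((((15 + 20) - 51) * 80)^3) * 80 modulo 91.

15 + 20 = 35
35 - 51 = -16 ≡ 75 (mod 91)
75 * 80 = 6000 ≡ 85 (mod 91)
(85)^3 ≡ 57 (mod 91)
57 * 80 = 4560 ≡ 10 (mod 91)

10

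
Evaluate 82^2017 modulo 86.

82

2017 in binary is 11111100001, i.e. 2017 = 1024 + 512 + 256 + 128 + 64 + 32 + 1.
82^1 ≡ 82 (mod 86)
82^2 ≡ 82^2 = 6724 ≡ 16 (mod 86)
82^4 ≡ 16^2 = 256 ≡ 84 (mod 86)
82^8 ≡ 84^2 = 7056 ≡ 4 (mod 86)
82^16 ≡ 4^2 = 16 (mod 86)
82^32 ≡ 16^2 = 256 ≡ 84 (mod 86)
82^64 ≡ 84^2 = 7056 ≡ 4 (mod 86)
82^128 ≡ 4^2 = 16 (mod 86)
82^256 ≡ 16^2 = 256 ≡ 84 (mod 86)
82^512 ≡ 84^2 = 7056 ≡ 4 (mod 86)
82^1024 ≡ 4^2 = 16 (mod 86)
82^2017 = 82^1024 × 82^512 × 82^256 × 82^128 × 82^64 × 82^32 × 82^1 ≡ 16 × 4 × 84 × 16 × 4 × 84 × 82 (mod 86).
Accumulate the product:
16 × 4 = 64
64 × 84 = 5376 ≡ 44
44 × 16 = 704 ≡ 16
16 × 4 = 64
64 × 84 = 5376 ≡ 44
44 × 82 = 3608 ≡ 82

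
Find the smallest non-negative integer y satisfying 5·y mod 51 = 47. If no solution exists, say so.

gcd(5, 51) = 1, so a unique solution mod 51 exists.
5⁻¹ ≡ 41 (mod 51).
y ≡ 41·47 ≡ 40 (mod 51).

40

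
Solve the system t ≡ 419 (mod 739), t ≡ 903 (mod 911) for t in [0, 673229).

655912

739⁻¹ mod 911: 739*143 ≡ 1 (mod 911), so 739⁻¹ ≡ 143.
t = 419 + 739*((903 − 419)*143 mod 911) = 419 + 739*887 = 655912.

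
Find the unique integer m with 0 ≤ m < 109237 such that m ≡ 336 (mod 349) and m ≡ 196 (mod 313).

59666

349⁻¹ mod 313: 349*200 ≡ 1 (mod 313), so 349⁻¹ ≡ 200.
m = 336 + 349*((196 − 336)*200 mod 313) = 336 + 349*170 = 59666.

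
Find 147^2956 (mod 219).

147

147^1 ≡ 147 (mod 219)
147^2 ≡ 147^2 = 21609 ≡ 147 (mod 219)
147^4 ≡ 147^2 = 21609 ≡ 147 (mod 219)
147^8 ≡ 147^2 = 21609 ≡ 147 (mod 219)
147^16 ≡ 147^2 = 21609 ≡ 147 (mod 219)
147^32 ≡ 147^2 = 21609 ≡ 147 (mod 219)
147^64 ≡ 147^2 = 21609 ≡ 147 (mod 219)
147^128 ≡ 147^2 = 21609 ≡ 147 (mod 219)
147^256 ≡ 147^2 = 21609 ≡ 147 (mod 219)
147^512 ≡ 147^2 = 21609 ≡ 147 (mod 219)
147^1024 ≡ 147^2 = 21609 ≡ 147 (mod 219)
147^2048 ≡ 147^2 = 21609 ≡ 147 (mod 219)
147^2956 = 147^2048 * 147^512 * 147^256 * 147^128 * 147^8 * 147^4 ≡ 147 * 147 * 147 * 147 * 147 * 147 (mod 219).
Accumulate the product:
147 * 147 = 21609 ≡ 147
147 * 147 = 21609 ≡ 147
147 * 147 = 21609 ≡ 147
147 * 147 = 21609 ≡ 147
147 * 147 = 21609 ≡ 147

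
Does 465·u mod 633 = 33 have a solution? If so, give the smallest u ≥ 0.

gcd(465, 633) = 3, and 3 | 33, so solutions exist.
Divide through by 3: 155·u ≡ 11 mod 211.
155⁻¹ ≡ 162 (mod 211).
u ≡ 162·11 ≡ 94 (mod 211).
The smallest non-negative solution is u = 94.

94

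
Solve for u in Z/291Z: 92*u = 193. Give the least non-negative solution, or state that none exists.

gcd(92, 291) = 1, so a unique solution mod 291 exists.
92⁻¹ ≡ 155 (mod 291).
u ≡ 155*193 ≡ 233 (mod 291).

233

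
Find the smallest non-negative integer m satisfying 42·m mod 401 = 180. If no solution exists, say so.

348

gcd(42, 401) = 1, so a unique solution mod 401 exists.
42⁻¹ ≡ 296 (mod 401).
m ≡ 296·180 ≡ 348 (mod 401).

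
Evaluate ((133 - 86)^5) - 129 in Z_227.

133 - 86 = 47
(47)^5 ≡ 97 (mod 227)
97 - 129 = -32 ≡ 195 (mod 227)

195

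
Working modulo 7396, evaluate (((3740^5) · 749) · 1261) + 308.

(3740)^5 ≡ 3912 (mod 7396)
3912 · 749 = 2930088 ≡ 1272 (mod 7396)
1272 · 1261 = 1603992 ≡ 6456 (mod 7396)
6456 + 308 = 6764

6764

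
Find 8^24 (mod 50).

Compute successive squares:
8^1 ≡ 8 (mod 50)
8^2 ≡ 8^2 = 64 ≡ 14 (mod 50)
8^4 ≡ 14^2 = 196 ≡ 46 (mod 50)
8^8 ≡ 46^2 = 2116 ≡ 16 (mod 50)
8^16 ≡ 16^2 = 256 ≡ 6 (mod 50)
8^24 = 8^16 · 8^8 ≡ 6 · 16 (mod 50).
6 · 16 = 96 ≡ 46 (mod 50).

46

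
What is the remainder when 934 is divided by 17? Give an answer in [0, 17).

934 = 54·17 + 16, so 934 ≡ 16 (mod 17).

16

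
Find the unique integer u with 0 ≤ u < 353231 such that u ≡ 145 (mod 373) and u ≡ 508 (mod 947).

373⁻¹ mod 947: 373×457 ≡ 1 (mod 947), so 373⁻¹ ≡ 457.
u = 145 + 373×((508 − 145)×457 mod 947) = 145 + 373×166 = 62063.

62063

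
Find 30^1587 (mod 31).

By square-and-multiply:
30^1 ≡ 30 (mod 31)
30^2 ≡ 30^2 = 900 ≡ 1 (mod 31)
30^4 ≡ 1^2 = 1 (mod 31)
30^8 ≡ 1^2 = 1 (mod 31)
30^16 ≡ 1^2 = 1 (mod 31)
30^32 ≡ 1^2 = 1 (mod 31)
30^64 ≡ 1^2 = 1 (mod 31)
30^128 ≡ 1^2 = 1 (mod 31)
30^256 ≡ 1^2 = 1 (mod 31)
30^512 ≡ 1^2 = 1 (mod 31)
30^1024 ≡ 1^2 = 1 (mod 31)
30^1587 = 30^1024 × 30^512 × 30^32 × 30^16 × 30^2 × 30^1 ≡ 1 × 1 × 1 × 1 × 1 × 30 (mod 31).
Accumulate the product:
1 × 1 = 1
1 × 1 = 1
1 × 1 = 1
1 × 1 = 1
1 × 30 = 30

30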